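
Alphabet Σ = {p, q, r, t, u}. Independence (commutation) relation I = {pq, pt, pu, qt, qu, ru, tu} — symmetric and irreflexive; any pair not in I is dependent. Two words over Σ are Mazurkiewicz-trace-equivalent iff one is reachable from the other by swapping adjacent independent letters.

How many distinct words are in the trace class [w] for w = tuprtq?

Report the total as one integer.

24

#0=t has no predecessor
#1=u has no predecessor
#2=p has no predecessor
#3=r depends on [0:t, 2:p]
#4=t depends on [3:r]
#5=q depends on [3:r]
sources: [0:t, 1:u, 2:p]
N(rest) = Σ N(rest − s) over sources s of rest; N(one piece) = 1:
  size 1 → [1]=1  [4]=1  [5]=1
  size 2 → [1,4]=2  [1,5]=2  [4,5]=2
  size 3 → [1,4,5]=6  [3,4,5]=2
  size 4 → [0,3,4,5]=2  [1,3,4,5]=8  [2,3,4,5]=2
  first=0(t) contributes 10
  first=1(u) contributes 4
  first=2(p) contributes 10
|[w]| = 24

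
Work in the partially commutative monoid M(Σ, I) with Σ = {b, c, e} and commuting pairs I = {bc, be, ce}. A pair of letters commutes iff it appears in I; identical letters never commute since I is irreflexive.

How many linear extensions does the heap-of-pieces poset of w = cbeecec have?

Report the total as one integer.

140

#0=c has no predecessor
#1=b has no predecessor
#2=e has no predecessor
#3=e depends on [2:e]
#4=c depends on [0:c]
#5=e depends on [3:e]
#6=c depends on [4:c]
sources: [0:c, 1:b, 2:e]
N(rest) = Σ N(rest − s) over sources s of rest; N(one piece) = 1:
  size 1 → [1]=1  [5]=1  [6]=1
  size 2 → [1,5]=2  [1,6]=2  [3,5]=1  [4,6]=1  [5,6]=2
  size 3 → [0,4,6]=1  [1,3,5]=3  [1,4,6]=3  [1,5,6]=6  [2,3,5]=1  [3,5,6]=3  [4,5,6]=3
  size 4 → [0,1,4,6]=4  [0,4,5,6]=4  [1,2,3,5]=4  [1,3,5,6]=12  [1,4,5,6]=12  [2,3,5,6]=4  [3,4,5,6]=6
  size 5 → [0,1,4,5,6]=20  [0,3,4,5,6]=10  [1,2,3,5,6]=20  [1,3,4,5,6]=30  [2,3,4,5,6]=10
  first=0(c) contributes 60
  first=1(b) contributes 20
  first=2(e) contributes 60
|[w]| = 140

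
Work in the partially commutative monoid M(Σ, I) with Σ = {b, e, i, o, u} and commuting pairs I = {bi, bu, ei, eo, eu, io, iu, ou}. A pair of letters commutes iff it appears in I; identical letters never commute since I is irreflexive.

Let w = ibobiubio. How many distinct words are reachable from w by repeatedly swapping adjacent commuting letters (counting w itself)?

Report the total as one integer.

504

piece 0:i — minimal
piece 1:b — minimal
piece 2:o rests on {1:b}
piece 3:b rests on {2:o}
piece 4:i rests on {0:i}
piece 5:u — minimal
piece 6:b rests on {3:b}
piece 7:i rests on {4:i}
piece 8:o rests on {6:b}
minimal pieces: {0:i, 1:b, 5:u}
ways to finish when only these pieces remain (= sum over removing one remaining piece with nothing left below it):
  1 left: {5}→1  {7}→1  {8}→1
  2 left: {4,7}→1  {5,7}→2  {5,8}→2  {6,8}→1  {7,8}→2
  3 left: {0,4,7}→1  {3,6,8}→1  {4,5,7}→3  {4,7,8}→3  {5,6,8}→3  {5,7,8}→6  {6,7,8}→3
  4 left: {0,4,5,7}→4  {0,4,7,8}→4  {2,3,6,8}→1  {3,5,6,8}→4  {3,6,7,8}→4  {4,5,7,8}→12  {4,6,7,8}→6  {5,6,7,8}→12
  5 left: {0,4,5,7,8}→20  {0,4,6,7,8}→10  {1,2,3,6,8}→1  {2,3,5,6,8}→5  {2,3,6,7,8}→5  {3,4,6,7,8}→10  {3,5,6,7,8}→20  {4,5,6,7,8}→30
  6 left: {0,3,4,6,7,8}→20  {0,4,5,6,7,8}→60  {1,2,3,5,6,8}→6  {1,2,3,6,7,8}→6  {2,3,4,6,7,8}→15  {2,3,5,6,7,8}→30  {3,4,5,6,7,8}→60
  7 left: {0,2,3,4,6,7,8}→35  {0,3,4,5,6,7,8}→140  {1,2,3,4,6,7,8}→21  {1,2,3,5,6,7,8}→42  {2,3,4,5,6,7,8}→105
  placing 0:i first → 168 extensions
  placing 1:b first → 280 extensions
  placing 5:u first → 56 extensions
total linear extensions = 504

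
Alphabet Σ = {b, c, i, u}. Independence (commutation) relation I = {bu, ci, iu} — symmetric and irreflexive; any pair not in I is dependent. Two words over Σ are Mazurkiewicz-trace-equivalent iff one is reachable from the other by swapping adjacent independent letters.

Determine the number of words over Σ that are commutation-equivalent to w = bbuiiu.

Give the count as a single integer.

15

piece 0:b — minimal
piece 1:b rests on {0:b}
piece 2:u — minimal
piece 3:i rests on {1:b}
piece 4:i rests on {3:i}
piece 5:u rests on {2:u}
minimal pieces: {0:b, 2:u}
ways to finish when only these pieces remain (= sum over removing one remaining piece with nothing left below it):
  1 left: {4}→1  {5}→1
  2 left: {2,5}→1  {3,4}→1  {4,5}→2
  3 left: {1,3,4}→1  {2,4,5}→3  {3,4,5}→3
  4 left: {0,1,3,4}→1  {1,3,4,5}→4  {2,3,4,5}→6
  placing 0:b first → 10 extensions
  placing 2:u first → 5 extensions
total linear extensions = 15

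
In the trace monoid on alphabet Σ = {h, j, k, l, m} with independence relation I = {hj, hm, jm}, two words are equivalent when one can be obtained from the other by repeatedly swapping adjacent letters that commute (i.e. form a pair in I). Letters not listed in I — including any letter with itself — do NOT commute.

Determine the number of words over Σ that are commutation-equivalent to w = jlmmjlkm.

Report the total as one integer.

3

0(j) covers ∅
1(l) covers 0:j
2(m) covers 1:l
3(m) covers 2:m
4(j) covers 1:l
5(l) covers 3:m, 4:j
6(k) covers 5:l
7(m) covers 6:k
floor of heap: 0:j
completions by unplaced set U, small U first (add the entries for U minus each lowest piece of U):
  |U|=1: {7}:1
  |U|=2: {6,7}:1
  |U|=3: {5,6,7}:1
  |U|=4: {3,5,6,7}:1  {4,5,6,7}:1
  |U|=5: {2,3,5,6,7}:1  {3,4,5,6,7}:2
  |U|=6: {2,3,4,5,6,7}:3
  start at 0(j): 3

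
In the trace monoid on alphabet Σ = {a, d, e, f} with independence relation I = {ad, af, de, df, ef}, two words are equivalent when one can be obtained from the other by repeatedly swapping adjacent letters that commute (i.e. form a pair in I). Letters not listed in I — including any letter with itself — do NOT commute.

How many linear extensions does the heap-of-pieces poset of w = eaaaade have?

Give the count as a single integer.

7

drop 0:e onto floor
drop 1:a onto {0:e}
drop 2:a onto {1:a}
drop 3:a onto {2:a}
drop 4:a onto {3:a}
drop 5:d onto floor
drop 6:e onto {4:a}
ground layer = {0:e, 5:d}
drop-orders for the pieces not yet dropped (sum over which currently-grounded one goes next):
  1 to go: {5} 1  {6} 1
  2 to go: {4,6} 1  {5,6} 2
  3 to go: {3,4,6} 1  {4,5,6} 3
  4 to go: {2,3,4,6} 1  {3,4,5,6} 4
  5 to go: {1,2,3,4,6} 1  {2,3,4,5,6} 5
  if 0:e drops first: 6 orders
  if 5:d drops first: 1 orders
heap linearizations: 7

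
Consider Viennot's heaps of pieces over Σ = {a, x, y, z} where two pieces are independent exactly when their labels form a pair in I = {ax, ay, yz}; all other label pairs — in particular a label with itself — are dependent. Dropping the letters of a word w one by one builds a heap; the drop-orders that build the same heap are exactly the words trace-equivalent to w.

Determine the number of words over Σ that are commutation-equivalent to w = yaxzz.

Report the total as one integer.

piece 0:y — minimal
piece 1:a — minimal
piece 2:x rests on {0:y}
piece 3:z rests on {1:a, 2:x}
piece 4:z rests on {3:z}
minimal pieces: {0:y, 1:a}
ways to finish when only these pieces remain (= sum over removing one remaining piece with nothing left below it):
  1 left: {4}→1
  2 left: {3,4}→1
  3 left: {1,3,4}→1  {2,3,4}→1
  placing 0:y first → 2 extensions
  placing 1:a first → 1 extensions
total linear extensions = 3

3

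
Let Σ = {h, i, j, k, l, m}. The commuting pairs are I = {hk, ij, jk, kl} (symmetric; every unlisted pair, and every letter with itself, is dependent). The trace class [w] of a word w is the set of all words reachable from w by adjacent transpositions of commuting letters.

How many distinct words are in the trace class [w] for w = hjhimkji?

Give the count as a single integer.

3

#0=h has no predecessor
#1=j depends on [0:h]
#2=h depends on [1:j]
#3=i depends on [2:h]
#4=m depends on [3:i]
#5=k depends on [4:m]
#6=j depends on [4:m]
#7=i depends on [5:k]
sources: [0:h]
N(rest) = Σ N(rest − s) over sources s of rest; N(one piece) = 1:
  size 1 → [6]=1  [7]=1
  size 2 → [5,7]=1  [6,7]=2
  size 3 → [5,6,7]=3
  size 4 → [4,5,6,7]=3
  size 5 → [3,4,5,6,7]=3
  size 6 → [2,3,4,5,6,7]=3
  first=0(h) contributes 3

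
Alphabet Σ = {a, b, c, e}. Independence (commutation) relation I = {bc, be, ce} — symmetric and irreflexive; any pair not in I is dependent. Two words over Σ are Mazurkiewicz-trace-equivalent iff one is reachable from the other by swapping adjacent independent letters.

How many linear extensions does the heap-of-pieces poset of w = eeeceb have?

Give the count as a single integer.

30

piece 0:e — minimal
piece 1:e rests on {0:e}
piece 2:e rests on {1:e}
piece 3:c — minimal
piece 4:e rests on {2:e}
piece 5:b — minimal
minimal pieces: {0:e, 3:c, 5:b}
ways to finish when only these pieces remain (= sum over removing one remaining piece with nothing left below it):
  1 left: {3}→1  {4}→1  {5}→1
  2 left: {2,4}→1  {3,4}→2  {3,5}→2  {4,5}→2
  3 left: {1,2,4}→1  {2,3,4}→3  {2,4,5}→3  {3,4,5}→6
  4 left: {0,1,2,4}→1  {1,2,3,4}→4  {1,2,4,5}→4  {2,3,4,5}→12
  placing 0:e first → 20 extensions
  placing 3:c first → 5 extensions
  placing 5:b first → 5 extensions
total linear extensions = 30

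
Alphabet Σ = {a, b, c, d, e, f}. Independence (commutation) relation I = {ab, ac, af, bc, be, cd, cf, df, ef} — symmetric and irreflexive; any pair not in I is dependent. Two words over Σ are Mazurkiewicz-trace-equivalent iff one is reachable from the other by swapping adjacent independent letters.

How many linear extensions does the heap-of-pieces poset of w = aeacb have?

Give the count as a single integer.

0(a) covers ∅
1(e) covers 0:a
2(a) covers 1:e
3(c) covers 1:e
4(b) covers ∅
floor of heap: 0:a, 4:b
completions by unplaced set U, small U first (add the entries for U minus each lowest piece of U):
  |U|=1: {2}:1  {3}:1  {4}:1
  |U|=2: {2,3}:2  {2,4}:2  {3,4}:2
  |U|=3: {1,2,3}:2  {2,3,4}:6
  start at 0(a): 8
  start at 4(b): 2
sum over floor = 10

10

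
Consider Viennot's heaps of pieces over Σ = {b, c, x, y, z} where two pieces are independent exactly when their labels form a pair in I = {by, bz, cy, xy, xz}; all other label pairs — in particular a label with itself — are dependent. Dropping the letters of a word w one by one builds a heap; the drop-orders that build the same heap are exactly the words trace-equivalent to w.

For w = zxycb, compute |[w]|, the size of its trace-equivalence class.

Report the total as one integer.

piece 0:z — minimal
piece 1:x — minimal
piece 2:y rests on {0:z}
piece 3:c rests on {0:z, 1:x}
piece 4:b rests on {3:c}
minimal pieces: {0:z, 1:x}
ways to finish when only these pieces remain (= sum over removing one remaining piece with nothing left below it):
  1 left: {2}→1  {4}→1
  2 left: {2,4}→2  {3,4}→1
  3 left: {1,3,4}→1  {2,3,4}→3
  placing 0:z first → 4 extensions
  placing 1:x first → 3 extensions
total linear extensions = 7

7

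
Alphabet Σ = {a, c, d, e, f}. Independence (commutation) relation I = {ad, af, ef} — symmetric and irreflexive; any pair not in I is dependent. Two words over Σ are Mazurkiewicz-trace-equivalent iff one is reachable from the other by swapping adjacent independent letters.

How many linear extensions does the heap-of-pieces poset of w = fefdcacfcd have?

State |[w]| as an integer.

piece 0:f — minimal
piece 1:e — minimal
piece 2:f rests on {0:f}
piece 3:d rests on {1:e, 2:f}
piece 4:c rests on {3:d}
piece 5:a rests on {4:c}
piece 6:c rests on {5:a}
piece 7:f rests on {6:c}
piece 8:c rests on {7:f}
piece 9:d rests on {8:c}
minimal pieces: {0:f, 1:e}
ways to finish when only these pieces remain (= sum over removing one remaining piece with nothing left below it):
  1 left: {9}→1
  2 left: {8,9}→1
  3 left: {7,8,9}→1
  4 left: {6,7,8,9}→1
  5 left: {5,6,7,8,9}→1
  6 left: {4,5,6,7,8,9}→1
  7 left: {3,4,5,6,7,8,9}→1
  8 left: {1,3,4,5,6,7,8,9}→1  {2,3,4,5,6,7,8,9}→1
  placing 0:f first → 2 extensions
  placing 1:e first → 1 extensions
total linear extensions = 3

3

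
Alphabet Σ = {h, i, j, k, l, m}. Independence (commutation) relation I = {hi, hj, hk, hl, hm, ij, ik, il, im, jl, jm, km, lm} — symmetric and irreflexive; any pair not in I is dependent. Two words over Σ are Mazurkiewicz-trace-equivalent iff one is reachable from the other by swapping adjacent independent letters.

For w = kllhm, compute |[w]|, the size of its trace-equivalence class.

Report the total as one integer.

0(k) covers ∅
1(l) covers 0:k
2(l) covers 1:l
3(h) covers ∅
4(m) covers ∅
floor of heap: 0:k, 3:h, 4:m
completions by unplaced set U, small U first (add the entries for U minus each lowest piece of U):
  |U|=1: {2}:1  {3}:1  {4}:1
  |U|=2: {1,2}:1  {2,3}:2  {2,4}:2  {3,4}:2
  |U|=3: {0,1,2}:1  {1,2,3}:3  {1,2,4}:3  {2,3,4}:6
  start at 0(k): 12
  start at 3(h): 4
  start at 4(m): 4
sum over floor = 20

20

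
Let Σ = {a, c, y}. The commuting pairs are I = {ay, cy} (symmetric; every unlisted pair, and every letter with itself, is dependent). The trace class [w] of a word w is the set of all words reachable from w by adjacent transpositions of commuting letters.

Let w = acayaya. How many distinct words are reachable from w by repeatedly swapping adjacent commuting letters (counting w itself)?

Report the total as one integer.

21

piece 0:a — minimal
piece 1:c rests on {0:a}
piece 2:a rests on {1:c}
piece 3:y — minimal
piece 4:a rests on {2:a}
piece 5:y rests on {3:y}
piece 6:a rests on {4:a}
minimal pieces: {0:a, 3:y}
ways to finish when only these pieces remain (= sum over removing one remaining piece with nothing left below it):
  1 left: {5}→1  {6}→1
  2 left: {3,5}→1  {4,6}→1  {5,6}→2
  3 left: {2,4,6}→1  {3,5,6}→3  {4,5,6}→3
  4 left: {1,2,4,6}→1  {2,4,5,6}→4  {3,4,5,6}→6
  5 left: {0,1,2,4,6}→1  {1,2,4,5,6}→5  {2,3,4,5,6}→10
  placing 0:a first → 15 extensions
  placing 3:y first → 6 extensions
total linear extensions = 21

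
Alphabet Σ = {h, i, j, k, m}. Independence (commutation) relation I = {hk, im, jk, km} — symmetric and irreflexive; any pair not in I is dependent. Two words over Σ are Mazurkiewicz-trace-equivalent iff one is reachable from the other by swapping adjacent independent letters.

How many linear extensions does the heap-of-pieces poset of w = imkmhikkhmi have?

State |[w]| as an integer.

81

0(i) covers ∅
1(m) covers ∅
2(k) covers 0:i
3(m) covers 1:m
4(h) covers 0:i, 3:m
5(i) covers 2:k, 4:h
6(k) covers 5:i
7(k) covers 6:k
8(h) covers 5:i
9(m) covers 8:h
10(i) covers 7:k, 8:h
floor of heap: 0:i, 1:m
completions by unplaced set U, small U first (add the entries for U minus each lowest piece of U):
  |U|=1: {9}:1  {10}:1
  |U|=2: {7,10}:1  {9,10}:2
  |U|=3: {6,7,10}:1  {7,9,10}:3  {8,9,10}:2
  |U|=4: {6,7,9,10}:4  {7,8,9,10}:5
  |U|=5: {6,7,8,9,10}:9
  |U|=6: {5,6,7,8,9,10}:9
  |U|=7: {2,5,6,7,8,9,10}:9  {4,5,6,7,8,9,10}:9
  |U|=8: {2,4,5,6,7,8,9,10}:18  {3,4,5,6,7,8,9,10}:9
  |U|=9: {0,2,4,5,6,7,8,9,10}:18  {1,3,4,5,6,7,8,9,10}:9  {2,3,4,5,6,7,8,9,10}:27
  start at 0(i): 36
  start at 1(m): 45
sum over floor = 81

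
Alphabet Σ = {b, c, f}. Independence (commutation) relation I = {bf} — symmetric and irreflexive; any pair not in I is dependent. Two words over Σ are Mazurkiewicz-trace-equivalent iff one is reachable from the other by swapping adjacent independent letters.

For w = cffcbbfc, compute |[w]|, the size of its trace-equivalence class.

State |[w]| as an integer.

3

drop 0:c onto floor
drop 1:f onto {0:c}
drop 2:f onto {1:f}
drop 3:c onto {2:f}
drop 4:b onto {3:c}
drop 5:b onto {4:b}
drop 6:f onto {3:c}
drop 7:c onto {5:b, 6:f}
ground layer = {0:c}
drop-orders for the pieces not yet dropped (sum over which currently-grounded one goes next):
  1 to go: {7} 1
  2 to go: {5,7} 1  {6,7} 1
  3 to go: {4,5,7} 1  {5,6,7} 2
  4 to go: {4,5,6,7} 3
  5 to go: {3,4,5,6,7} 3
  6 to go: {2,3,4,5,6,7} 3
  if 0:c drops first: 3 orders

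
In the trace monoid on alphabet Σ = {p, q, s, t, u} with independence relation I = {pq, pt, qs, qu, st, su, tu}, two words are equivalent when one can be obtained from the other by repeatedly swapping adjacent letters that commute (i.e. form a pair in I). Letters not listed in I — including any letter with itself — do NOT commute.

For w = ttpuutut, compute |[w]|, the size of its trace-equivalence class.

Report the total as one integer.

piece 0:t — minimal
piece 1:t rests on {0:t}
piece 2:p — minimal
piece 3:u rests on {2:p}
piece 4:u rests on {3:u}
piece 5:t rests on {1:t}
piece 6:u rests on {4:u}
piece 7:t rests on {5:t}
minimal pieces: {0:t, 2:p}
ways to finish when only these pieces remain (= sum over removing one remaining piece with nothing left below it):
  1 left: {6}→1  {7}→1
  2 left: {4,6}→1  {5,7}→1  {6,7}→2
  3 left: {1,5,7}→1  {3,4,6}→1  {4,6,7}→3  {5,6,7}→3
  4 left: {0,1,5,7}→1  {1,5,6,7}→4  {2,3,4,6}→1  {3,4,6,7}→4  {4,5,6,7}→6
  5 left: {0,1,5,6,7}→5  {1,4,5,6,7}→10  {2,3,4,6,7}→5  {3,4,5,6,7}→10
  6 left: {0,1,4,5,6,7}→15  {1,3,4,5,6,7}→20  {2,3,4,5,6,7}→15
  placing 0:t first → 35 extensions
  placing 2:p first → 35 extensions
total linear extensions = 70

70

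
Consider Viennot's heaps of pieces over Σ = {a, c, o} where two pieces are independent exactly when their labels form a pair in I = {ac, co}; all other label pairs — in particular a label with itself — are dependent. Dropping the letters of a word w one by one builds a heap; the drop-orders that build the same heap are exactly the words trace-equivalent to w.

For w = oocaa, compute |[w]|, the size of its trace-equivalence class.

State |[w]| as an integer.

5

piece 0:o — minimal
piece 1:o rests on {0:o}
piece 2:c — minimal
piece 3:a rests on {1:o}
piece 4:a rests on {3:a}
minimal pieces: {0:o, 2:c}
ways to finish when only these pieces remain (= sum over removing one remaining piece with nothing left below it):
  1 left: {2}→1  {4}→1
  2 left: {2,4}→2  {3,4}→1
  3 left: {1,3,4}→1  {2,3,4}→3
  placing 0:o first → 4 extensions
  placing 2:c first → 1 extensions
total linear extensions = 5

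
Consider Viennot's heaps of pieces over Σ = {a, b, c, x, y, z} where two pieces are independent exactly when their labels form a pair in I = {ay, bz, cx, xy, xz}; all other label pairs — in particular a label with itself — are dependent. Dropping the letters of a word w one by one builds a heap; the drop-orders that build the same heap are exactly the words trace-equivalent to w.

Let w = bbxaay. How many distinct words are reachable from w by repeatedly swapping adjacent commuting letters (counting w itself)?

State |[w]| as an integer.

piece 0:b — minimal
piece 1:b rests on {0:b}
piece 2:x rests on {1:b}
piece 3:a rests on {2:x}
piece 4:a rests on {3:a}
piece 5:y rests on {1:b}
minimal pieces: {0:b}
ways to finish when only these pieces remain (= sum over removing one remaining piece with nothing left below it):
  1 left: {4}→1  {5}→1
  2 left: {3,4}→1  {4,5}→2
  3 left: {2,3,4}→1  {3,4,5}→3
  4 left: {2,3,4,5}→4
  placing 0:b first → 4 extensions

4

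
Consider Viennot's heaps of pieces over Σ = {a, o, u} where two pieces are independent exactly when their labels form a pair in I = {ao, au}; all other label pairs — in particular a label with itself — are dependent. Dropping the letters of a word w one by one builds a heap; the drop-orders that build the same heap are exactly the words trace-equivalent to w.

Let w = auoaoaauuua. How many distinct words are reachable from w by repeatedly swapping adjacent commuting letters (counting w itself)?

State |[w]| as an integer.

0(a) covers ∅
1(u) covers ∅
2(o) covers 1:u
3(a) covers 0:a
4(o) covers 2:o
5(a) covers 3:a
6(a) covers 5:a
7(u) covers 4:o
8(u) covers 7:u
9(u) covers 8:u
10(a) covers 6:a
floor of heap: 0:a, 1:u
completions by unplaced set U, small U first (add the entries for U minus each lowest piece of U):
  |U|=1: {9}:1  {10}:1
  |U|=2: {6,10}:1  {8,9}:1  {9,10}:2
  |U|=3: {5,6,10}:1  {6,9,10}:3  {7,8,9}:1  {8,9,10}:3
  |U|=4: {3,5,6,10}:1  {4,7,8,9}:1  {5,6,9,10}:4  {6,8,9,10}:6  {7,8,9,10}:4
  |U|=5: {0,3,5,6,10}:1  {2,4,7,8,9}:1  {3,5,6,9,10}:5  {4,7,8,9,10}:5  {5,6,8,9,10}:10  {6,7,8,9,10}:10
  |U|=6: {0,3,5,6,9,10}:6  {1,2,4,7,8,9}:1  {2,4,7,8,9,10}:6  {3,5,6,8,9,10}:15  {4,6,7,8,9,10}:15  {5,6,7,8,9,10}:20
  |U|=7: {0,3,5,6,8,9,10}:21  {1,2,4,7,8,9,10}:7  {2,4,6,7,8,9,10}:21  {3,5,6,7,8,9,10}:35  {4,5,6,7,8,9,10}:35
  |U|=8: {0,3,5,6,7,8,9,10}:56  {1,2,4,6,7,8,9,10}:28  {2,4,5,6,7,8,9,10}:56  {3,4,5,6,7,8,9,10}:70
  |U|=9: {0,3,4,5,6,7,8,9,10}:126  {1,2,4,5,6,7,8,9,10}:84  {2,3,4,5,6,7,8,9,10}:126
  start at 0(a): 210
  start at 1(u): 252
sum over floor = 462

462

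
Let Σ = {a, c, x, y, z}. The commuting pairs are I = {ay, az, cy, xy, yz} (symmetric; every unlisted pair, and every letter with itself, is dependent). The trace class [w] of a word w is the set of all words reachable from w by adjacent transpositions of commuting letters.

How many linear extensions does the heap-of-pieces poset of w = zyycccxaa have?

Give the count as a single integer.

36

drop 0:z onto floor
drop 1:y onto floor
drop 2:y onto {1:y}
drop 3:c onto {0:z}
drop 4:c onto {3:c}
drop 5:c onto {4:c}
drop 6:x onto {5:c}
drop 7:a onto {6:x}
drop 8:a onto {7:a}
ground layer = {0:z, 1:y}
drop-orders for the pieces not yet dropped (sum over which currently-grounded one goes next):
  1 to go: {2} 1  {8} 1
  2 to go: {1,2} 1  {2,8} 2  {7,8} 1
  3 to go: {1,2,8} 3  {2,7,8} 3  {6,7,8} 1
  4 to go: {1,2,7,8} 6  {2,6,7,8} 4  {5,6,7,8} 1
  5 to go: {1,2,6,7,8} 10  {2,5,6,7,8} 5  {4,5,6,7,8} 1
  6 to go: {1,2,5,6,7,8} 15  {2,4,5,6,7,8} 6  {3,4,5,6,7,8} 1
  7 to go: {0,3,4,5,6,7,8} 1  {1,2,4,5,6,7,8} 21  {2,3,4,5,6,7,8} 7
  if 0:z drops first: 28 orders
  if 1:y drops first: 8 orders
heap linearizations: 36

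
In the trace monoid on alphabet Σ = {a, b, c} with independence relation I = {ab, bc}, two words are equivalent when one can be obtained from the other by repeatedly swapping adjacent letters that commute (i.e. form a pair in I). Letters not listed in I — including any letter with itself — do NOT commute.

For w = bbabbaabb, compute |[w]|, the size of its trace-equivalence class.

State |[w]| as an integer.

piece 0:b — minimal
piece 1:b rests on {0:b}
piece 2:a — minimal
piece 3:b rests on {1:b}
piece 4:b rests on {3:b}
piece 5:a rests on {2:a}
piece 6:a rests on {5:a}
piece 7:b rests on {4:b}
piece 8:b rests on {7:b}
minimal pieces: {0:b, 2:a}
ways to finish when only these pieces remain (= sum over removing one remaining piece with nothing left below it):
  1 left: {6}→1  {8}→1
  2 left: {5,6}→1  {6,8}→2  {7,8}→1
  3 left: {2,5,6}→1  {4,7,8}→1  {5,6,8}→3  {6,7,8}→3
  4 left: {2,5,6,8}→4  {3,4,7,8}→1  {4,6,7,8}→4  {5,6,7,8}→6
  5 left: {1,3,4,7,8}→1  {2,5,6,7,8}→10  {3,4,6,7,8}→5  {4,5,6,7,8}→10
  6 left: {0,1,3,4,7,8}→1  {1,3,4,6,7,8}→6  {2,4,5,6,7,8}→20  {3,4,5,6,7,8}→15
  7 left: {0,1,3,4,6,7,8}→7  {1,3,4,5,6,7,8}→21  {2,3,4,5,6,7,8}→35
  placing 0:b first → 56 extensions
  placing 2:a first → 28 extensions
total linear extensions = 84

84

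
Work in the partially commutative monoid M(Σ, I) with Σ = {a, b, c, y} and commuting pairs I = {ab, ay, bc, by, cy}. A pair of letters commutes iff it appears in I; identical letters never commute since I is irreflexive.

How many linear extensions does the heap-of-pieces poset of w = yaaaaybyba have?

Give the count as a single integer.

2520

0(y) covers ∅
1(a) covers ∅
2(a) covers 1:a
3(a) covers 2:a
4(a) covers 3:a
5(y) covers 0:y
6(b) covers ∅
7(y) covers 5:y
8(b) covers 6:b
9(a) covers 4:a
floor of heap: 0:y, 1:a, 6:b
completions by unplaced set U, small U first (add the entries for U minus each lowest piece of U):
  |U|=1: {7}:1  {8}:1  {9}:1
  |U|=2: {4,9}:1  {5,7}:1  {6,8}:1  {7,8}:2  {7,9}:2  {8,9}:2
  |U|=3: {0,5,7}:1  {3,4,9}:1  {4,7,9}:3  {4,8,9}:3  {5,7,8}:3  {5,7,9}:3  {6,7,8}:3  {6,8,9}:3  {7,8,9}:6
  |U|=4: {0,5,7,8}:4  {0,5,7,9}:4  {2,3,4,9}:1  {3,4,7,9}:4  {3,4,8,9}:4  {4,5,7,9}:6  {4,6,8,9}:6  {4,7,8,9}:12  {5,6,7,8}:6  {5,7,8,9}:12  {6,7,8,9}:12
  |U|=5: {0,4,5,7,9}:10  {0,5,6,7,8}:10  {0,5,7,8,9}:20  {1,2,3,4,9}:1  {2,3,4,7,9}:5  {2,3,4,8,9}:5  {3,4,5,7,9}:10  {3,4,6,8,9}:10  {3,4,7,8,9}:20  {4,5,7,8,9}:30  {4,6,7,8,9}:30  {5,6,7,8,9}:30
  |U|=6: {0,3,4,5,7,9}:20  {0,4,5,7,8,9}:60  {0,5,6,7,8,9}:60  {1,2,3,4,7,9}:6  {1,2,3,4,8,9}:6  {2,3,4,5,7,9}:15  {2,3,4,6,8,9}:15  {2,3,4,7,8,9}:30  {3,4,5,7,8,9}:60  {3,4,6,7,8,9}:60  {4,5,6,7,8,9}:90
  |U|=7: {0,2,3,4,5,7,9}:35  {0,3,4,5,7,8,9}:140  {0,4,5,6,7,8,9}:210  {1,2,3,4,5,7,9}:21  {1,2,3,4,6,8,9}:21  {1,2,3,4,7,8,9}:42  {2,3,4,5,7,8,9}:105  {2,3,4,6,7,8,9}:105  {3,4,5,6,7,8,9}:210
  |U|=8: {0,1,2,3,4,5,7,9}:56  {0,2,3,4,5,7,8,9}:280  {0,3,4,5,6,7,8,9}:560  {1,2,3,4,5,7,8,9}:168  {1,2,3,4,6,7,8,9}:168  {2,3,4,5,6,7,8,9}:420
  start at 0(y): 756
  start at 1(a): 1260
  start at 6(b): 504
sum over floor = 2520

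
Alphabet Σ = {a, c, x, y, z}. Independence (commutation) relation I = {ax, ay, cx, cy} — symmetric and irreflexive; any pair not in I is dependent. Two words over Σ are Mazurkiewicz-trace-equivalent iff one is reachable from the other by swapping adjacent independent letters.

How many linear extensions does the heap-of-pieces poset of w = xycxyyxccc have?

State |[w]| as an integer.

210

#0=x has no predecessor
#1=y depends on [0:x]
#2=c has no predecessor
#3=x depends on [1:y]
#4=y depends on [3:x]
#5=y depends on [4:y]
#6=x depends on [5:y]
#7=c depends on [2:c]
#8=c depends on [7:c]
#9=c depends on [8:c]
sources: [0:x, 2:c]
N(rest) = Σ N(rest − s) over sources s of rest; N(one piece) = 1:
  size 1 → [6]=1  [9]=1
  size 2 → [5,6]=1  [6,9]=2  [8,9]=1
  size 3 → [4,5,6]=1  [5,6,9]=3  [6,8,9]=3  [7,8,9]=1
  size 4 → [2,7,8,9]=1  [3,4,5,6]=1  [4,5,6,9]=4  [5,6,8,9]=6  [6,7,8,9]=4
  size 5 → [1,3,4,5,6]=1  [2,6,7,8,9]=5  [3,4,5,6,9]=5  [4,5,6,8,9]=10  [5,6,7,8,9]=10
  size 6 → [0,1,3,4,5,6]=1  [1,3,4,5,6,9]=6  [2,5,6,7,8,9]=15  [3,4,5,6,8,9]=15  [4,5,6,7,8,9]=20
  size 7 → [0,1,3,4,5,6,9]=7  [1,3,4,5,6,8,9]=21  [2,4,5,6,7,8,9]=35  [3,4,5,6,7,8,9]=35
  size 8 → [0,1,3,4,5,6,8,9]=28  [1,3,4,5,6,7,8,9]=56  [2,3,4,5,6,7,8,9]=70
  first=0(x) contributes 126
  first=2(c) contributes 84
|[w]| = 210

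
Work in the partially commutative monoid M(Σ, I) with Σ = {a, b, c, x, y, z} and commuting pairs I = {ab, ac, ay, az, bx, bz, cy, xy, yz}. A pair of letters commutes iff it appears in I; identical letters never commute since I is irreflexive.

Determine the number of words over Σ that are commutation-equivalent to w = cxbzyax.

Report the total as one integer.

0(c) covers ∅
1(x) covers 0:c
2(b) covers 0:c
3(z) covers 1:x
4(y) covers 2:b
5(a) covers 1:x
6(x) covers 3:z, 5:a
floor of heap: 0:c
completions by unplaced set U, small U first (add the entries for U minus each lowest piece of U):
  |U|=1: {4}:1  {6}:1
  |U|=2: {2,4}:1  {3,6}:1  {4,6}:2  {5,6}:1
  |U|=3: {2,4,6}:3  {3,4,6}:3  {3,5,6}:2  {4,5,6}:3
  |U|=4: {1,3,5,6}:2  {2,3,4,6}:6  {2,4,5,6}:6  {3,4,5,6}:8
  |U|=5: {1,3,4,5,6}:10  {2,3,4,5,6}:20
  start at 0(c): 30

30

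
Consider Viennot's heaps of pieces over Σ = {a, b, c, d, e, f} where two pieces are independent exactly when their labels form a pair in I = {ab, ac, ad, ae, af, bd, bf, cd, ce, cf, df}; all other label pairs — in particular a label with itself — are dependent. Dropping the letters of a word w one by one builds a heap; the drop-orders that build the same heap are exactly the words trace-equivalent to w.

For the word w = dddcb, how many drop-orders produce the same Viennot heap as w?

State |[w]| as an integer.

10

drop 0:d onto floor
drop 1:d onto {0:d}
drop 2:d onto {1:d}
drop 3:c onto floor
drop 4:b onto {3:c}
ground layer = {0:d, 3:c}
drop-orders for the pieces not yet dropped (sum over which currently-grounded one goes next):
  1 to go: {2} 1  {4} 1
  2 to go: {1,2} 1  {2,4} 2  {3,4} 1
  3 to go: {0,1,2} 1  {1,2,4} 3  {2,3,4} 3
  if 0:d drops first: 6 orders
  if 3:c drops first: 4 orders
heap linearizations: 10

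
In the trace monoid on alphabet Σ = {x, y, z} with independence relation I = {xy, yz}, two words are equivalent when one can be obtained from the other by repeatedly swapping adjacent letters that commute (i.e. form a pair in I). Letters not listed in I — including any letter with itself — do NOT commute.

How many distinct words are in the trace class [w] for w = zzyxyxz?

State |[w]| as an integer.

drop 0:z onto floor
drop 1:z onto {0:z}
drop 2:y onto floor
drop 3:x onto {1:z}
drop 4:y onto {2:y}
drop 5:x onto {3:x}
drop 6:z onto {5:x}
ground layer = {0:z, 2:y}
drop-orders for the pieces not yet dropped (sum over which currently-grounded one goes next):
  1 to go: {4} 1  {6} 1
  2 to go: {2,4} 1  {4,6} 2  {5,6} 1
  3 to go: {2,4,6} 3  {3,5,6} 1  {4,5,6} 3
  4 to go: {1,3,5,6} 1  {2,4,5,6} 6  {3,4,5,6} 4
  5 to go: {0,1,3,5,6} 1  {1,3,4,5,6} 5  {2,3,4,5,6} 10
  if 0:z drops first: 15 orders
  if 2:y drops first: 6 orders
heap linearizations: 21

21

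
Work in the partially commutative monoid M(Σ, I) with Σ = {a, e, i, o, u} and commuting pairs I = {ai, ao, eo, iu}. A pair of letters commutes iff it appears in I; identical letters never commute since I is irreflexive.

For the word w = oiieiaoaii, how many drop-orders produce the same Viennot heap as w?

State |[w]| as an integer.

0(o) covers ∅
1(i) covers 0:o
2(i) covers 1:i
3(e) covers 2:i
4(i) covers 3:e
5(a) covers 3:e
6(o) covers 4:i
7(a) covers 5:a
8(i) covers 6:o
9(i) covers 8:i
floor of heap: 0:o
completions by unplaced set U, small U first (add the entries for U minus each lowest piece of U):
  |U|=1: {7}:1  {9}:1
  |U|=2: {5,7}:1  {7,9}:2  {8,9}:1
  |U|=3: {5,7,9}:3  {6,8,9}:1  {7,8,9}:3
  |U|=4: {4,6,8,9}:1  {5,7,8,9}:6  {6,7,8,9}:4
  |U|=5: {4,6,7,8,9}:5  {5,6,7,8,9}:10
  |U|=6: {4,5,6,7,8,9}:15
  |U|=7: {3,4,5,6,7,8,9}:15
  |U|=8: {2,3,4,5,6,7,8,9}:15
  start at 0(o): 15

15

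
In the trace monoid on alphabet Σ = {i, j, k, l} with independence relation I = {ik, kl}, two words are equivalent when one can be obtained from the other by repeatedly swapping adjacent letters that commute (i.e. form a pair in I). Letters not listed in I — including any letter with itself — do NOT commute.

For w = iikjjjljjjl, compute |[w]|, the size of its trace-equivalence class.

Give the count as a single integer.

3

#0=i has no predecessor
#1=i depends on [0:i]
#2=k has no predecessor
#3=j depends on [1:i, 2:k]
#4=j depends on [3:j]
#5=j depends on [4:j]
#6=l depends on [5:j]
#7=j depends on [6:l]
#8=j depends on [7:j]
#9=j depends on [8:j]
#10=l depends on [9:j]
sources: [0:i, 2:k]
N(rest) = Σ N(rest − s) over sources s of rest; N(one piece) = 1:
  size 1 → [10]=1
  size 2 → [9,10]=1
  size 3 → [8,9,10]=1
  size 4 → [7,8,9,10]=1
  size 5 → [6,7,8,9,10]=1
  size 6 → [5,6,7,8,9,10]=1
  size 7 → [4,5,6,7,8,9,10]=1
  size 8 → [3,4,5,6,7,8,9,10]=1
  size 9 → [1,3,4,5,6,7,8,9,10]=1  [2,3,4,5,6,7,8,9,10]=1
  first=0(i) contributes 2
  first=2(k) contributes 1
|[w]| = 3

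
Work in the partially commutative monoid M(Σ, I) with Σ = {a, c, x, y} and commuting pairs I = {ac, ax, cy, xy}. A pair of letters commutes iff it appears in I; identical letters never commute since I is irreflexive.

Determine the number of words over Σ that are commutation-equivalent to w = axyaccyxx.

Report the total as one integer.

drop 0:a onto floor
drop 1:x onto floor
drop 2:y onto {0:a}
drop 3:a onto {2:y}
drop 4:c onto {1:x}
drop 5:c onto {4:c}
drop 6:y onto {3:a}
drop 7:x onto {5:c}
drop 8:x onto {7:x}
ground layer = {0:a, 1:x}
drop-orders for the pieces not yet dropped (sum over which currently-grounded one goes next):
  1 to go: {6} 1  {8} 1
  2 to go: {3,6} 1  {6,8} 2  {7,8} 1
  3 to go: {2,3,6} 1  {3,6,8} 3  {5,7,8} 1  {6,7,8} 3
  4 to go: {0,2,3,6} 1  {2,3,6,8} 4  {3,6,7,8} 6  {4,5,7,8} 1  {5,6,7,8} 4
  5 to go: {0,2,3,6,8} 5  {1,4,5,7,8} 1  {2,3,6,7,8} 10  {3,5,6,7,8} 10  {4,5,6,7,8} 5
  6 to go: {0,2,3,6,7,8} 15  {1,4,5,6,7,8} 6  {2,3,5,6,7,8} 20  {3,4,5,6,7,8} 15
  7 to go: {0,2,3,5,6,7,8} 35  {1,3,4,5,6,7,8} 21  {2,3,4,5,6,7,8} 35
  if 0:a drops first: 56 orders
  if 1:x drops first: 70 orders
heap linearizations: 126

126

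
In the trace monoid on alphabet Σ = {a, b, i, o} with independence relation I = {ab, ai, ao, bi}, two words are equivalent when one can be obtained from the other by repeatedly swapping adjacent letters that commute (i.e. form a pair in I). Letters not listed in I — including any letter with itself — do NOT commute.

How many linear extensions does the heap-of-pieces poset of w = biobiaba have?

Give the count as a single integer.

168

drop 0:b onto floor
drop 1:i onto floor
drop 2:o onto {0:b, 1:i}
drop 3:b onto {2:o}
drop 4:i onto {2:o}
drop 5:a onto floor
drop 6:b onto {3:b}
drop 7:a onto {5:a}
ground layer = {0:b, 1:i, 5:a}
drop-orders for the pieces not yet dropped (sum over which currently-grounded one goes next):
  1 to go: {4} 1  {6} 1  {7} 1
  2 to go: {3,6} 1  {4,6} 2  {4,7} 2  {5,7} 1  {6,7} 2
  3 to go: {3,4,6} 3  {3,6,7} 3  {4,5,7} 3  {4,6,7} 6  {5,6,7} 3
  4 to go: {2,3,4,6} 3  {3,4,6,7} 12  {3,5,6,7} 6  {4,5,6,7} 12
  5 to go: {0,2,3,4,6} 3  {1,2,3,4,6} 3  {2,3,4,6,7} 15  {3,4,5,6,7} 30
  6 to go: {0,1,2,3,4,6} 6  {0,2,3,4,6,7} 18  {1,2,3,4,6,7} 18  {2,3,4,5,6,7} 45
  if 0:b drops first: 63 orders
  if 1:i drops first: 63 orders
  if 5:a drops first: 42 orders
heap linearizations: 168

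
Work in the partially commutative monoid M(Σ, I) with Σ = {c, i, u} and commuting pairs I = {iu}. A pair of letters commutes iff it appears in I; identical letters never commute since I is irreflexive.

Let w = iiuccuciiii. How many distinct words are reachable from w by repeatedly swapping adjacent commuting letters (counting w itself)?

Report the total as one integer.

piece 0:i — minimal
piece 1:i rests on {0:i}
piece 2:u — minimal
piece 3:c rests on {1:i, 2:u}
piece 4:c rests on {3:c}
piece 5:u rests on {4:c}
piece 6:c rests on {5:u}
piece 7:i rests on {6:c}
piece 8:i rests on {7:i}
piece 9:i rests on {8:i}
piece 10:i rests on {9:i}
minimal pieces: {0:i, 2:u}
ways to finish when only these pieces remain (= sum over removing one remaining piece with nothing left below it):
  1 left: {10}→1
  2 left: {9,10}→1
  3 left: {8,9,10}→1
  4 left: {7,8,9,10}→1
  5 left: {6,7,8,9,10}→1
  6 left: {5,6,7,8,9,10}→1
  7 left: {4,5,6,7,8,9,10}→1
  8 left: {3,4,5,6,7,8,9,10}→1
  9 left: {1,3,4,5,6,7,8,9,10}→1  {2,3,4,5,6,7,8,9,10}→1
  placing 0:i first → 2 extensions
  placing 2:u first → 1 extensions
total linear extensions = 3

3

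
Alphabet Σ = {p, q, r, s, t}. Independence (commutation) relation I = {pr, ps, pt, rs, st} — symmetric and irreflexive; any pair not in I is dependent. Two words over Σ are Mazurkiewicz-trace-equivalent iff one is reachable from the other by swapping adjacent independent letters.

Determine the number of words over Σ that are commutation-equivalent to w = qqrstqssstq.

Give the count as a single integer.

12

drop 0:q onto floor
drop 1:q onto {0:q}
drop 2:r onto {1:q}
drop 3:s onto {1:q}
drop 4:t onto {2:r}
drop 5:q onto {3:s, 4:t}
drop 6:s onto {5:q}
drop 7:s onto {6:s}
drop 8:s onto {7:s}
drop 9:t onto {5:q}
drop 10:q onto {8:s, 9:t}
ground layer = {0:q}
drop-orders for the pieces not yet dropped (sum over which currently-grounded one goes next):
  1 to go: {10} 1
  2 to go: {8,10} 1  {9,10} 1
  3 to go: {7,8,10} 1  {8,9,10} 2
  4 to go: {6,7,8,10} 1  {7,8,9,10} 3
  5 to go: {6,7,8,9,10} 4
  6 to go: {5,6,7,8,9,10} 4
  7 to go: {3,5,6,7,8,9,10} 4  {4,5,6,7,8,9,10} 4
  8 to go: {2,4,5,6,7,8,9,10} 4  {3,4,5,6,7,8,9,10} 8
  9 to go: {2,3,4,5,6,7,8,9,10} 12
  if 0:q drops first: 12 orders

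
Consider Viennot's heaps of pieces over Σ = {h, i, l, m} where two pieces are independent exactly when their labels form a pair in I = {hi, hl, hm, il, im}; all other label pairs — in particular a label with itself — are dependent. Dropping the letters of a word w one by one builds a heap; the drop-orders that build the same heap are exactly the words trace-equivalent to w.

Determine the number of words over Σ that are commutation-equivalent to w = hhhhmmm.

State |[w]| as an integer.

piece 0:h — minimal
piece 1:h rests on {0:h}
piece 2:h rests on {1:h}
piece 3:h rests on {2:h}
piece 4:m — minimal
piece 5:m rests on {4:m}
piece 6:m rests on {5:m}
minimal pieces: {0:h, 4:m}
ways to finish when only these pieces remain (= sum over removing one remaining piece with nothing left below it):
  1 left: {3}→1  {6}→1
  2 left: {2,3}→1  {3,6}→2  {5,6}→1
  3 left: {1,2,3}→1  {2,3,6}→3  {3,5,6}→3  {4,5,6}→1
  4 left: {0,1,2,3}→1  {1,2,3,6}→4  {2,3,5,6}→6  {3,4,5,6}→4
  5 left: {0,1,2,3,6}→5  {1,2,3,5,6}→10  {2,3,4,5,6}→10
  placing 0:h first → 20 extensions
  placing 4:m first → 15 extensions
total linear extensions = 35

35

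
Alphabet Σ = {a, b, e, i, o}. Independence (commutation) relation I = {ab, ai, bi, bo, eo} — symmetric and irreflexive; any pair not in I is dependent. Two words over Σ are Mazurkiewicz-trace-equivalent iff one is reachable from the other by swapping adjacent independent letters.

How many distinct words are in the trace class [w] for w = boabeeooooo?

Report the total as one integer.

301

piece 0:b — minimal
piece 1:o — minimal
piece 2:a rests on {1:o}
piece 3:b rests on {0:b}
piece 4:e rests on {2:a, 3:b}
piece 5:e rests on {4:e}
piece 6:o rests on {2:a}
piece 7:o rests on {6:o}
piece 8:o rests on {7:o}
piece 9:o rests on {8:o}
piece 10:o rests on {9:o}
minimal pieces: {0:b, 1:o}
ways to finish when only these pieces remain (= sum over removing one remaining piece with nothing left below it):
  1 left: {5}→1  {10}→1
  2 left: {4,5}→1  {5,10}→2  {9,10}→1
  3 left: {3,4,5}→1  {4,5,10}→3  {5,9,10}→3  {8,9,10}→1
  4 left: {0,3,4,5}→1  {3,4,5,10}→4  {4,5,9,10}→6  {5,8,9,10}→4  {7,8,9,10}→1
  5 left: {0,3,4,5,10}→5  {3,4,5,9,10}→10  {4,5,8,9,10}→10  {5,7,8,9,10}→5  {6,7,8,9,10}→1
  6 left: {0,3,4,5,9,10}→15  {3,4,5,8,9,10}→20  {4,5,7,8,9,10}→15  {5,6,7,8,9,10}→6
  7 left: {0,3,4,5,8,9,10}→35  {3,4,5,7,8,9,10}→35  {4,5,6,7,8,9,10}→21
  8 left: {0,3,4,5,7,8,9,10}→70  {2,4,5,6,7,8,9,10}→21  {3,4,5,6,7,8,9,10}→56
  9 left: {0,3,4,5,6,7,8,9,10}→126  {1,2,4,5,6,7,8,9,10}→21  {2,3,4,5,6,7,8,9,10}→77
  placing 0:b first → 98 extensions
  placing 1:o first → 203 extensions
total linear extensions = 301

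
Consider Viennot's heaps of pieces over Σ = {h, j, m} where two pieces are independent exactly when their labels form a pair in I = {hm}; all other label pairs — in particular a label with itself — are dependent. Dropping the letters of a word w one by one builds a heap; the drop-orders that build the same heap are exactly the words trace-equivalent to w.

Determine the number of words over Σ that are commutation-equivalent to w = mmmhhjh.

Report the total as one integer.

#0=m has no predecessor
#1=m depends on [0:m]
#2=m depends on [1:m]
#3=h has no predecessor
#4=h depends on [3:h]
#5=j depends on [2:m, 4:h]
#6=h depends on [5:j]
sources: [0:m, 3:h]
N(rest) = Σ N(rest − s) over sources s of rest; N(one piece) = 1:
  size 1 → [6]=1
  size 2 → [5,6]=1
  size 3 → [2,5,6]=1  [4,5,6]=1
  size 4 → [1,2,5,6]=1  [2,4,5,6]=2  [3,4,5,6]=1
  size 5 → [0,1,2,5,6]=1  [1,2,4,5,6]=3  [2,3,4,5,6]=3
  first=0(m) contributes 6
  first=3(h) contributes 4
|[w]| = 10

10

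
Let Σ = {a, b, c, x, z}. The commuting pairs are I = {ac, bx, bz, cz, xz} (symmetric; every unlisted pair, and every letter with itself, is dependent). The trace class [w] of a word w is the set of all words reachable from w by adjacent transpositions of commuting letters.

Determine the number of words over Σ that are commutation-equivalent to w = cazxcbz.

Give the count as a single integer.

25

piece 0:c — minimal
piece 1:a — minimal
piece 2:z rests on {1:a}
piece 3:x rests on {0:c, 1:a}
piece 4:c rests on {3:x}
piece 5:b rests on {4:c}
piece 6:z rests on {2:z}
minimal pieces: {0:c, 1:a}
ways to finish when only these pieces remain (= sum over removing one remaining piece with nothing left below it):
  1 left: {5}→1  {6}→1
  2 left: {2,6}→1  {4,5}→1  {5,6}→2
  3 left: {2,5,6}→3  {3,4,5}→1  {4,5,6}→3
  4 left: {0,3,4,5}→1  {2,4,5,6}→6  {3,4,5,6}→4
  5 left: {0,3,4,5,6}→5  {2,3,4,5,6}→10
  placing 0:c first → 10 extensions
  placing 1:a first → 15 extensions
total linear extensions = 25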